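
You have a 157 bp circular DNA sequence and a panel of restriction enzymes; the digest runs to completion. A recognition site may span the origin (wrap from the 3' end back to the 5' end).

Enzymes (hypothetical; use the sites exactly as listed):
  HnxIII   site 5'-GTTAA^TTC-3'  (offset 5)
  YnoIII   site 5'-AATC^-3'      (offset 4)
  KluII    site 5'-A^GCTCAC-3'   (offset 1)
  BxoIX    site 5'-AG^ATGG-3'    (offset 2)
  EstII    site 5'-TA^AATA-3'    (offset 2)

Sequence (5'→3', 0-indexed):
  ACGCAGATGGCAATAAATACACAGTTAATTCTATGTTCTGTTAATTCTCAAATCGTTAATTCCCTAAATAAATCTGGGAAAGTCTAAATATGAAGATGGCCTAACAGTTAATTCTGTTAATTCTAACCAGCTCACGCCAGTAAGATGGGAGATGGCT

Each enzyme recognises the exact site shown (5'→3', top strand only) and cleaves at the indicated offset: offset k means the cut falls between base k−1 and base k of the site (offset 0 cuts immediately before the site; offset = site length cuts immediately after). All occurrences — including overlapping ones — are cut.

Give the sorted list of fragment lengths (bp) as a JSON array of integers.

Per-enzyme occurrences:
  HnxIII (GTTAATTC, off=5): starts [23, 39, 54, 106, 115] → cuts [28, 44, 59, 111, 120]
  YnoIII (AATC, off=4): starts [50, 70] → cuts [54, 74]
  KluII (AGCTCAC, off=1): starts [128] → cuts [129]
  BxoIX (AGATGG, off=2): starts [4, 93, 142, 149] → cuts [6, 95, 144, 151]
  EstII (TAAATA, off=2): starts [13, 64, 84] → cuts [15, 66, 86]

Pooled cuts: [6, 15, 28, 44, 54, 59, 66, 74, 86, 95, 111, 120, 129, 144, 151]

Fragments:
  6→15: 9 bp
  15→28: 13 bp
  28→44: 16 bp
  44→54: 10 bp
  54→59: 5 bp
  59→66: 7 bp
  66→74: 8 bp
  74→86: 12 bp
  86→95: 9 bp
  95→111: 16 bp
  111→120: 9 bp
  120→129: 9 bp
  129→144: 15 bp
  144→151: 7 bp
  151→6 (wrap): 157-151+6 = 12 bp

[5,7,7,8,9,9,9,9,10,12,12,13,15,16,16]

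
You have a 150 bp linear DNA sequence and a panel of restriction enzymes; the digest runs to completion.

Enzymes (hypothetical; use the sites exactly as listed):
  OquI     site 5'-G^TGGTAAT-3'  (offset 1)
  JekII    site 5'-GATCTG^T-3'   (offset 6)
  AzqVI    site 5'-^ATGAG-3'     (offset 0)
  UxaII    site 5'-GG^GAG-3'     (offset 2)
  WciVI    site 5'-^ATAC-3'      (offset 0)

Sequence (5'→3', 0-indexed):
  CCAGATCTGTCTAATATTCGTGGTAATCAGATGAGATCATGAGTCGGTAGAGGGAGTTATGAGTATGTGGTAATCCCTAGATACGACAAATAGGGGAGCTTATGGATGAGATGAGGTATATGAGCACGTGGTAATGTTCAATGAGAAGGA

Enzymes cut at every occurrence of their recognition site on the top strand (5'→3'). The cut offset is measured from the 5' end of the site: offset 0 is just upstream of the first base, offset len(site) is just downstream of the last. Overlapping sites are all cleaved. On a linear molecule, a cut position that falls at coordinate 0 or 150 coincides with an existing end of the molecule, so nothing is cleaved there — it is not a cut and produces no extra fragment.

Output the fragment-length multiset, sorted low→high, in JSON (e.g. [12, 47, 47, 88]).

[5,5,8,9,9,9,9,10,10,10,11,12,13,15,15]

Site scan:
  OquI GTGGTAAT/1: at [19, 66, 127] ⇒ [20, 67, 128]
  JekII GATCTGT/6: at [3] ⇒ [9]
  AzqVI ATGAG/0: at [30, 38, 58, 105, 110, 119, 140] ⇒ [30, 38, 58, 105, 110, 119, 140]
  UxaII GGGAG/2: at [51, 93] ⇒ [53, 95]
  WciVI ATAC/0: at [80] ⇒ [80]

Pooled cuts: [9, 20, 30, 38, 53, 58, 67, 80, 95, 105, 110, 119, 128, 140]

Fragments:
  [0,9): 9 bp
  [9,20): 11 bp
  [20,30): 10 bp
  [30,38): 8 bp
  [38,53): 15 bp
  [53,58): 5 bp
  [58,67): 9 bp
  [67,80): 13 bp
  [80,95): 15 bp
  [95,105): 10 bp
  [105,110): 5 bp
  [110,119): 9 bp
  [119,128): 9 bp
  [128,140): 12 bp
  [140,150): 10 bp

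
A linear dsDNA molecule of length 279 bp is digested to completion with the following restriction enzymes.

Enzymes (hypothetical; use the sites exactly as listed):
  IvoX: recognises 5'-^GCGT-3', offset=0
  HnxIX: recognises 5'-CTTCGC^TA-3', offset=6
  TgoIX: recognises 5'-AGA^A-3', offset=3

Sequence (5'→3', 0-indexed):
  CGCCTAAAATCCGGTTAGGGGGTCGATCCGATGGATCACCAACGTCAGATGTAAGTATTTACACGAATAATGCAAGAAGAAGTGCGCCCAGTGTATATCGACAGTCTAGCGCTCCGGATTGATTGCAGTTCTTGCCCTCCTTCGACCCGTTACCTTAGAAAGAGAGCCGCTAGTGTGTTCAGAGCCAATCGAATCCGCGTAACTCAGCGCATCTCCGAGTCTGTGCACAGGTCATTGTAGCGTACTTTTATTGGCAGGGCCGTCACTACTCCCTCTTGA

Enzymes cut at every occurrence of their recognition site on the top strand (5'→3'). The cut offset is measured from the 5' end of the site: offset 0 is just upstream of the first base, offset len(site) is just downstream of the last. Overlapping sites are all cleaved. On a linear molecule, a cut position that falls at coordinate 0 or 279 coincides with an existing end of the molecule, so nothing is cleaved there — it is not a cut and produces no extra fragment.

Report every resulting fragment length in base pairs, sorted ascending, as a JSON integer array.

Per-enzyme occurrences:
  IvoX GCGT/0: at [196, 239] ⇒ [196, 239]
  HnxIX (CTTCGCTA, off=6): no sites
  TgoIX AGAA/3: at [74, 77, 156] ⇒ [77, 80, 159]

Pooled cuts: [77, 80, 159, 196, 239]

Fragment lengths:
  [0,77): 77 bp
  [77,80): 3 bp
  [80,159): 79 bp
  [159,196): 37 bp
  [196,239): 43 bp
  [239,279): 40 bp

[3,37,40,43,77,79]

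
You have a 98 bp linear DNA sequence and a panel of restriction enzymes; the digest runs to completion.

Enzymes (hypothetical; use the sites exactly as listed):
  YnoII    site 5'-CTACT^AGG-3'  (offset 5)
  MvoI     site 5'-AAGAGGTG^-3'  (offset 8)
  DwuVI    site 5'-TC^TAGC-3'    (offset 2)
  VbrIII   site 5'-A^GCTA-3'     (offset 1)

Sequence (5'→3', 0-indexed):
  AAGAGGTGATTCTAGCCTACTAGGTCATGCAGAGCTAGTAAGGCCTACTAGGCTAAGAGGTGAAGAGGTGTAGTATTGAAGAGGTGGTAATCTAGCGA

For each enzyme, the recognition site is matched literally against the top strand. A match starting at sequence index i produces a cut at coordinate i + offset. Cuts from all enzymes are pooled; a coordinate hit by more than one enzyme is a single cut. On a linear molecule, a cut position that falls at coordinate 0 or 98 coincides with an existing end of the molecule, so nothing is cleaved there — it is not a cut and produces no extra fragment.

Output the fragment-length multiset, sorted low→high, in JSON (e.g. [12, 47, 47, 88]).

[4,6,6,8,8,9,12,13,16,16]

Per-enzyme occurrences:
  YnoII (CTACTAGG, off=5): starts [16, 44] → cuts [21, 49]
  MvoI (AAGAGGTG, off=8): starts [0, 54, 62, 78] → cuts [8, 62, 70, 86]
  DwuVI (TCTAGC, off=2): starts [10, 90] → cuts [12, 92]
  VbrIII (AGCTA, off=1): starts [32] → cuts [33]

Pooled cuts: [8, 12, 21, 33, 49, 62, 70, 86, 92]

Fragment lengths:
  [0,8): 8 bp
  [8,12): 4 bp
  [12,21): 9 bp
  [21,33): 12 bp
  [33,49): 16 bp
  [49,62): 13 bp
  [62,70): 8 bp
  [70,86): 16 bp
  [86,92): 6 bp
  [92,98): 6 bp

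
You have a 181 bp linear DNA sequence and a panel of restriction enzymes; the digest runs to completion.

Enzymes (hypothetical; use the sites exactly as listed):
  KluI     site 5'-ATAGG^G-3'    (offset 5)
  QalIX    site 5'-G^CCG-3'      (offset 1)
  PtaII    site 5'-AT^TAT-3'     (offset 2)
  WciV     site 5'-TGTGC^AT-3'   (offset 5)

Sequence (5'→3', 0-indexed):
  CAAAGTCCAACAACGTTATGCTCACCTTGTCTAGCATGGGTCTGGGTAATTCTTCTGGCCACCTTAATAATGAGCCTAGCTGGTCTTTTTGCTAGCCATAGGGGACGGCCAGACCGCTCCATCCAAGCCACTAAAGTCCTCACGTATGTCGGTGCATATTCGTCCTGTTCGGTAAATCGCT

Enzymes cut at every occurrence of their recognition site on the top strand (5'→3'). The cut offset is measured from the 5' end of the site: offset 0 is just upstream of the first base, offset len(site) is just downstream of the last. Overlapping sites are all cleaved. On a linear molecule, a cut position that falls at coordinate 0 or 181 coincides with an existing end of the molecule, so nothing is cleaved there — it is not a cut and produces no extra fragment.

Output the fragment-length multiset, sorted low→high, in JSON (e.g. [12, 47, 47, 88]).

[79,102]

Scan for sites:
  KluI ATAGGG/5: at [97] ⇒ [102]
  QalIX (GCCG, off=1): no sites
  PtaII (ATTAT, off=2): no sites
  WciV (TGTGCAT, off=5): no sites

All cut coordinates (distinct, sorted): [102]

Fragments:
  [0,102): 102 bp
  [102,181): 79 bp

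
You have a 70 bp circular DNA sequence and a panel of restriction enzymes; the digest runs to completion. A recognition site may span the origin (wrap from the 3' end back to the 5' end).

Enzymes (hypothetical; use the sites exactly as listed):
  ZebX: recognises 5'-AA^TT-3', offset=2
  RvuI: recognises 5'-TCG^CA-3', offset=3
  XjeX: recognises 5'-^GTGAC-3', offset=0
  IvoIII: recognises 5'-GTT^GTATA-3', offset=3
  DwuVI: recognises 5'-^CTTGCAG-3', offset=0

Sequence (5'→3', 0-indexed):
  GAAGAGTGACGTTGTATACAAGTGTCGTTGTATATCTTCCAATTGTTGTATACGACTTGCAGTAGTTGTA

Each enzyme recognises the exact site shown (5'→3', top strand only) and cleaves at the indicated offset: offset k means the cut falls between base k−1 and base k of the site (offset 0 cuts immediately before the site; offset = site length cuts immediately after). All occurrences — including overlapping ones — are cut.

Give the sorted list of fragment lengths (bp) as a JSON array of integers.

[5,8,8,13,16,20]

Scan for sites:
  ZebX AATT/2: at [40] ⇒ [42]
  RvuI (TCGCA, off=3): no sites
  XjeX GTGAC/0: at [5] ⇒ [5]
  IvoIII GTTGTATA/3: at [10, 26, 44] ⇒ [13, 29, 47]
  DwuVI CTTGCAG/0: at [55] ⇒ [55]

Pooled cuts: [5, 13, 29, 42, 47, 55]

Fragments:
  5→13: 8 bp
  13→29: 16 bp
  29→42: 13 bp
  42→47: 5 bp
  47→55: 8 bp
  55→5 (wrap): 70-55+5 = 20 bp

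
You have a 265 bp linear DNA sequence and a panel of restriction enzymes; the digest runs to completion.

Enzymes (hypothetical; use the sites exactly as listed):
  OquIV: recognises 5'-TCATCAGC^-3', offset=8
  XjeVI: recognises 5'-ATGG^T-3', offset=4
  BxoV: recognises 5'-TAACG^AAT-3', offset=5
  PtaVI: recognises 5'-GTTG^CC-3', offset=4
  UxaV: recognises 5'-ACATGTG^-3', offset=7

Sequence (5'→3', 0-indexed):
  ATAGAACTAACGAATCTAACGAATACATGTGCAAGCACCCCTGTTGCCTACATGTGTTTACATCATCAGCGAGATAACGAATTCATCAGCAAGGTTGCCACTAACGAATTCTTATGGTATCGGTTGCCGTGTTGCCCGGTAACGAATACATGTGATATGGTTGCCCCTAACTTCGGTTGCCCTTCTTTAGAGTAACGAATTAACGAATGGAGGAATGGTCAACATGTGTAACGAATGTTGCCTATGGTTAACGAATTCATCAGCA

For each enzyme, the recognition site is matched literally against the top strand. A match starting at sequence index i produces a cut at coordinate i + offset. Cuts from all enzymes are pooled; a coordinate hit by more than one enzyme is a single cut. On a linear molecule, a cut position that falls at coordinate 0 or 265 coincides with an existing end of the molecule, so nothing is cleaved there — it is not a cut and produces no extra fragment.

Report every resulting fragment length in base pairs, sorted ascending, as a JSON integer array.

[1,3,5,6,6,7,7,7,8,8,9,9,9,9,10,10,10,10,10,11,11,11,12,13,14,15,16,18]

Site scan:
  OquIV TCATCAGC/8: at [62, 82, 256] ⇒ [70, 90, 264]
  XjeVI ATGGT/4: at [113, 156, 214, 243] ⇒ [117, 160, 218, 247]
  BxoV TAACGAAT/5: at [7, 16, 74, 101, 139, 192, 200, 228, 248] ⇒ [12, 21, 79, 106, 144, 197, 205, 233, 253]
  PtaVI GTTGCC/4: at [42, 93, 122, 130, 159, 175, 236] ⇒ [46, 97, 126, 134, 163, 179, 240]
  UxaV ACATGTG/7: at [24, 49, 147, 221] ⇒ [31, 56, 154, 228]

All cut coordinates (distinct, sorted): [12, 21, 31, 46, 56, 70, 79, 90, 97, 106, 117, 126, 134, 144, 154, 160, 163, 179, 197, 205, 218, 228, 233, 240, 247, 253, 264]

Fragments:
  [0,12): 12 bp
  [12,21): 9 bp
  [21,31): 10 bp
  [31,46): 15 bp
  [46,56): 10 bp
  [56,70): 14 bp
  [70,79): 9 bp
  [79,90): 11 bp
  [90,97): 7 bp
  [97,106): 9 bp
  [106,117): 11 bp
  [117,126): 9 bp
  [126,134): 8 bp
  [134,144): 10 bp
  [144,154): 10 bp
  [154,160): 6 bp
  [160,163): 3 bp
  [163,179): 16 bp
  [179,197): 18 bp
  [197,205): 8 bp
  [205,218): 13 bp
  [218,228): 10 bp
  [228,233): 5 bp
  [233,240): 7 bp
  [240,247): 7 bp
  [247,253): 6 bp
  [253,264): 11 bp
  [264,265): 1 bp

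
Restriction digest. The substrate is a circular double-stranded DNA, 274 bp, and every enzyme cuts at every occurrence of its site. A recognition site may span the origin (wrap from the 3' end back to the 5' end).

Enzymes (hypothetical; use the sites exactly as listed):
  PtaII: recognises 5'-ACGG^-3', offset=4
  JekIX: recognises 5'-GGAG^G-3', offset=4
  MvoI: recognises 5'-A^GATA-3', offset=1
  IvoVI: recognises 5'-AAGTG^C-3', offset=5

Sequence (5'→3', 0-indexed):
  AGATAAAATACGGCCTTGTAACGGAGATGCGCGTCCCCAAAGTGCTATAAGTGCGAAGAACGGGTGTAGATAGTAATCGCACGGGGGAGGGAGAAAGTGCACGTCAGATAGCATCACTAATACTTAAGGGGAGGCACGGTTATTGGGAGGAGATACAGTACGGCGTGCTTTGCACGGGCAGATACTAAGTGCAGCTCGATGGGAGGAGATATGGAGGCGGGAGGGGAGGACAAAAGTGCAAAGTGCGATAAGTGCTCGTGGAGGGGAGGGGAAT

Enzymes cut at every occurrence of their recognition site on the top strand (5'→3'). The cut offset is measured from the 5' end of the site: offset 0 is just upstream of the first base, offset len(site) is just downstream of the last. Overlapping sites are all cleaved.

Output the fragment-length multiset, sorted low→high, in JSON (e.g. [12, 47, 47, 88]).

[2,2,3,5,5,5,5,6,7,7,7,7,9,9,9,9,10,10,10,10,11,11,12,12,14,14,16,20,27]

Scan for sites:
  PtaII ACGG/4: at [9, 20, 59, 80, 135, 159, 173] ⇒ [13, 24, 63, 84, 139, 163, 177]
  JekIX GGAGG/4: at [85, 129, 145, 201, 212, 219, 224, 259, 264] ⇒ [89, 133, 149, 205, 216, 223, 228, 263, 268]
  MvoI AGATA/1: at [0, 67, 105, 150, 179, 206] ⇒ [1, 68, 106, 151, 180, 207]
  IvoVI AAGTGC/5: at [39, 48, 94, 186, 233, 240, 249] ⇒ [44, 53, 99, 191, 238, 245, 254]

All cut coordinates (distinct, sorted): [1, 13, 24, 44, 53, 63, 68, 84, 89, 99, 106, 133, 139, 149, 151, 163, 177, 180, 191, 205, 207, 216, 223, 228, 238, 245, 254, 263, 268]

Fragment lengths:
  1→13: 12 bp
  13→24: 11 bp
  24→44: 20 bp
  44→53: 9 bp
  53→63: 10 bp
  63→68: 5 bp
  68→84: 16 bp
  84→89: 5 bp
  89→99: 10 bp
  99→106: 7 bp
  106→133: 27 bp
  133→139: 6 bp
  139→149: 10 bp
  149→151: 2 bp
  151→163: 12 bp
  163→177: 14 bp
  177→180: 3 bp
  180→191: 11 bp
  191→205: 14 bp
  205→207: 2 bp
  207→216: 9 bp
  216→223: 7 bp
  223→228: 5 bp
  228→238: 10 bp
  238→245: 7 bp
  245→254: 9 bp
  254→263: 9 bp
  263→268: 5 bp
  268→1 (wrap): 274-268+1 = 7 bp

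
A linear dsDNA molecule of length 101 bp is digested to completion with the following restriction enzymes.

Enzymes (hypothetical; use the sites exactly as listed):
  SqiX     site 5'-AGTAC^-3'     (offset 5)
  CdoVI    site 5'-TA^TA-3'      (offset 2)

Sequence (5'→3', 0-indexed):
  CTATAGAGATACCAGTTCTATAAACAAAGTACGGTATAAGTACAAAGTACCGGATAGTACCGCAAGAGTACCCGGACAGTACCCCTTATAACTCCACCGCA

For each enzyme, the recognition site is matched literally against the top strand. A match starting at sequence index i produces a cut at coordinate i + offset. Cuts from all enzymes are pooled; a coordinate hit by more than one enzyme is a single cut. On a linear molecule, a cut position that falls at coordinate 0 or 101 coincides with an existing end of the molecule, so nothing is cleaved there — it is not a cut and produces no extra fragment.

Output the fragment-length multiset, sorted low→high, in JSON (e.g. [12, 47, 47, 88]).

[3,4,6,7,7,10,11,11,12,13,17]

Per-enzyme occurrences:
  SqiX (AGTAC, off=5): starts [27, 38, 45, 55, 66, 77] → cuts [32, 43, 50, 60, 71, 82]
  CdoVI (TATA, off=2): starts [1, 18, 34, 86] → cuts [3, 20, 36, 88]

Pooled cuts: [3, 20, 32, 36, 43, 50, 60, 71, 82, 88]

Fragment lengths:
  [0,3): 3 bp
  [3,20): 17 bp
  [20,32): 12 bp
  [32,36): 4 bp
  [36,43): 7 bp
  [43,50): 7 bp
  [50,60): 10 bp
  [60,71): 11 bp
  [71,82): 11 bp
  [82,88): 6 bp
  [88,101): 13 bp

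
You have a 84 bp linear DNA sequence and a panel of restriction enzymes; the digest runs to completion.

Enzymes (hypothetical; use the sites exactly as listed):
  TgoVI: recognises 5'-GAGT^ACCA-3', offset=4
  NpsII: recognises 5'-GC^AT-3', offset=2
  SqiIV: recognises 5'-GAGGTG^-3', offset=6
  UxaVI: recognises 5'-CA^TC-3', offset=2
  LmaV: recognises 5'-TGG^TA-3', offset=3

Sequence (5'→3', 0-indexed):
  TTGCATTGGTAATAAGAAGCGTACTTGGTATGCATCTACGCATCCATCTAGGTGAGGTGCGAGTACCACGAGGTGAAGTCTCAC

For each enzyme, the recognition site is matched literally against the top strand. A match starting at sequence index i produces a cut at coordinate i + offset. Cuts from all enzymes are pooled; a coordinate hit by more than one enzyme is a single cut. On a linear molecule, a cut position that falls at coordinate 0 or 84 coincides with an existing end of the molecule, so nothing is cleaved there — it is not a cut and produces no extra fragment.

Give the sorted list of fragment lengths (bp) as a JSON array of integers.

[1,1,4,4,5,5,5,7,9,11,13,19]

Scan for sites:
  TgoVI (GAGTACCA, off=4): starts [60] → cuts [64]
  NpsII (GCAT, off=2): starts [2, 31, 39] → cuts [4, 33, 41]
  SqiIV (GAGGTG, off=6): starts [53, 69] → cuts [59, 75]
  UxaVI (CATC, off=2): starts [32, 40, 44] → cuts [34, 42, 46]
  LmaV (TGGTA, off=3): starts [6, 25] → cuts [9, 28]

All cut coordinates (distinct, sorted): [4, 9, 28, 33, 34, 41, 42, 46, 59, 64, 75]

Fragments:
  [0,4): 4 bp
  [4,9): 5 bp
  [9,28): 19 bp
  [28,33): 5 bp
  [33,34): 1 bp
  [34,41): 7 bp
  [41,42): 1 bp
  [42,46): 4 bp
  [46,59): 13 bp
  [59,64): 5 bp
  [64,75): 11 bp
  [75,84): 9 bp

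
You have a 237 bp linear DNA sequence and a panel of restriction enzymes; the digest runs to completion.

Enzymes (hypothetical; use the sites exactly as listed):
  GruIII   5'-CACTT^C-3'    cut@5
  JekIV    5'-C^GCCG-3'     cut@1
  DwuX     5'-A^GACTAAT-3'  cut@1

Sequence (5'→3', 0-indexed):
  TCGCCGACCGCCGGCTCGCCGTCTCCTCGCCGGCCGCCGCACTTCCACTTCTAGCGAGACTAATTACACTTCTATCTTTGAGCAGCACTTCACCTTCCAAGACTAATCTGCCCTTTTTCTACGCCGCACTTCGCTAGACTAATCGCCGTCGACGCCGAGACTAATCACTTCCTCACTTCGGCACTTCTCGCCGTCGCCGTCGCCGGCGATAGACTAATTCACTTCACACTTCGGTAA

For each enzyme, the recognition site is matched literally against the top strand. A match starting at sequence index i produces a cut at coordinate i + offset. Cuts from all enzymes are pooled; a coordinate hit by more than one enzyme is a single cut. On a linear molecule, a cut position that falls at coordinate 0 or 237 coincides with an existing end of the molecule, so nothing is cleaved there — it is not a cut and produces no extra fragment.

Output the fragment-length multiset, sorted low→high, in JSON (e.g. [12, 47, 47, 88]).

[2,3,5,5,6,6,6,6,7,7,7,7,8,8,8,8,9,9,9,10,10,11,12,13,14,19,22]

Scan for sites:
  GruIII (CACTTC, off=5): starts [39, 45, 66, 85, 126, 165, 173, 181, 219, 226] → cuts [44, 50, 71, 90, 131, 170, 178, 186, 224, 231]
  JekIV (CGCCG, off=1): starts [1, 8, 16, 27, 34, 121, 143, 152, 188, 194, 200] → cuts [2, 9, 17, 28, 35, 122, 144, 153, 189, 195, 201]
  DwuX (AGACTAAT, off=1): starts [56, 99, 135, 157, 210] → cuts [57, 100, 136, 158, 211]

Pooled cuts: [2, 9, 17, 28, 35, 44, 50, 57, 71, 90, 100, 122, 131, 136, 144, 153, 158, 170, 178, 186, 189, 195, 201, 211, 224, 231]

Fragments:
  [0,2): 2 bp
  [2,9): 7 bp
  [9,17): 8 bp
  [17,28): 11 bp
  [28,35): 7 bp
  [35,44): 9 bp
  [44,50): 6 bp
  [50,57): 7 bp
  [57,71): 14 bp
  [71,90): 19 bp
  [90,100): 10 bp
  [100,122): 22 bp
  [122,131): 9 bp
  [131,136): 5 bp
  [136,144): 8 bp
  [144,153): 9 bp
  [153,158): 5 bp
  [158,170): 12 bp
  [170,178): 8 bp
  [178,186): 8 bp
  [186,189): 3 bp
  [189,195): 6 bp
  [195,201): 6 bp
  [201,211): 10 bp
  [211,224): 13 bp
  [224,231): 7 bp
  [231,237): 6 bp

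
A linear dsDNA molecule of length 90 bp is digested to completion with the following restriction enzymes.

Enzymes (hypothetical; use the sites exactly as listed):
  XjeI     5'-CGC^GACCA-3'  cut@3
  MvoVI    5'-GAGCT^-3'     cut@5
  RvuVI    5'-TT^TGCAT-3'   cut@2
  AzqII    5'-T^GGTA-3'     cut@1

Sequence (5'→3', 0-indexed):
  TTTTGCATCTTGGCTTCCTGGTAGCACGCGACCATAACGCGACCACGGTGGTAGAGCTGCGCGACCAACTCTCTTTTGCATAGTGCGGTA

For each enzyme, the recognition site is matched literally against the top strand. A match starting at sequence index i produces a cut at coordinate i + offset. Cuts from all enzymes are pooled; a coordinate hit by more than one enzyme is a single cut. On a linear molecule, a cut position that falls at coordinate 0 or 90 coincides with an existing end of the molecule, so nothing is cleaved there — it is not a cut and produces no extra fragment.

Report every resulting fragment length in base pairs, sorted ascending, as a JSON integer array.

[3,4,9,9,10,11,14,14,16]

Scan for sites:
  XjeI (CGCGACCA, off=3): starts [26, 37, 59] → cuts [29, 40, 62]
  MvoVI (GAGCT, off=5): starts [53] → cuts [58]
  RvuVI (TTTGCAT, off=2): starts [1, 74] → cuts [3, 76]
  AzqII (TGGTA, off=1): starts [18, 48] → cuts [19, 49]

Pooled cuts: [3, 19, 29, 40, 49, 58, 62, 76]

Fragment lengths:
  [0,3): 3 bp
  [3,19): 16 bp
  [19,29): 10 bp
  [29,40): 11 bp
  [40,49): 9 bp
  [49,58): 9 bp
  [58,62): 4 bp
  [62,76): 14 bp
  [76,90): 14 bp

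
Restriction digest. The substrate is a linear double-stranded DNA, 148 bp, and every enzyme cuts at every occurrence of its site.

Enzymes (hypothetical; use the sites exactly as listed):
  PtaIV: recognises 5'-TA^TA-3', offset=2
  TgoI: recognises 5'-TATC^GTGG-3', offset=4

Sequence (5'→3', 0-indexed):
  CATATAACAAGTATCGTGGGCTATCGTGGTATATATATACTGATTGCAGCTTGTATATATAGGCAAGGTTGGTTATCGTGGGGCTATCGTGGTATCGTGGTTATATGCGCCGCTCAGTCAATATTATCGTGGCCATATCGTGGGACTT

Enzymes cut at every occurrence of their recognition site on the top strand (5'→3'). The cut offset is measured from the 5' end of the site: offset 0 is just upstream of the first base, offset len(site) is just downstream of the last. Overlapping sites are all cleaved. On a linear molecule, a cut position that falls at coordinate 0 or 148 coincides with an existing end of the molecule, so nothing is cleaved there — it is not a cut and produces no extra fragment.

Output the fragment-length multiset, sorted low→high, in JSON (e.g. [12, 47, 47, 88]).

Per-enzyme occurrences:
  PtaIV (TATA, off=2): starts [2, 29, 31, 33, 35, 53, 55, 57, 101] → cuts [4, 31, 33, 35, 37, 55, 57, 59, 103]
  TgoI (TATCGTGG, off=4): starts [11, 21, 73, 84, 92, 124, 135] → cuts [15, 25, 77, 88, 96, 128, 139]

Pooled cuts: [4, 15, 25, 31, 33, 35, 37, 55, 57, 59, 77, 88, 96, 103, 128, 139]

Fragments:
  [0,4): 4 bp
  [4,15): 11 bp
  [15,25): 10 bp
  [25,31): 6 bp
  [31,33): 2 bp
  [33,35): 2 bp
  [35,37): 2 bp
  [37,55): 18 bp
  [55,57): 2 bp
  [57,59): 2 bp
  [59,77): 18 bp
  [77,88): 11 bp
  [88,96): 8 bp
  [96,103): 7 bp
  [103,128): 25 bp
  [128,139): 11 bp
  [139,148): 9 bp

[2,2,2,2,2,4,6,7,8,9,10,11,11,11,18,18,25]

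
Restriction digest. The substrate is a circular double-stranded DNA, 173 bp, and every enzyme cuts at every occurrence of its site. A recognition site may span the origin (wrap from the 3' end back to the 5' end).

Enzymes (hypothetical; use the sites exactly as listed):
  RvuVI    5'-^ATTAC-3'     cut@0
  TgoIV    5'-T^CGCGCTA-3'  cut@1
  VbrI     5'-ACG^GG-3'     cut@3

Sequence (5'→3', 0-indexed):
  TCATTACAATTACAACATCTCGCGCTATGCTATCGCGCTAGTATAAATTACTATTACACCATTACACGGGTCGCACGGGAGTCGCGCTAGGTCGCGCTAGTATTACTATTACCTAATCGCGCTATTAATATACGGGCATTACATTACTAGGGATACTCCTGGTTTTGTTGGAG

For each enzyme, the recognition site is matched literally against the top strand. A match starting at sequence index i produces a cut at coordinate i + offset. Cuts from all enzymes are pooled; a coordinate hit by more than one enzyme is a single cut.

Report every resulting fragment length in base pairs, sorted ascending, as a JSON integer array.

[3,5,5,6,6,6,8,8,9,9,10,10,12,13,13,17,33]

Scan for sites:
  RvuVI ATTAC/0: at [2, 8, 46, 52, 60, 101, 107, 137, 142] ⇒ [2, 8, 46, 52, 60, 101, 107, 137, 142]
  TgoIV TCGCGCTA/1: at [19, 32, 81, 91, 116] ⇒ [20, 33, 82, 92, 117]
  VbrI ACGGG/3: at [65, 74, 131] ⇒ [68, 77, 134]

Pooled cuts: [2, 8, 20, 33, 46, 52, 60, 68, 77, 82, 92, 101, 107, 117, 134, 137, 142]

Fragment lengths:
  2→8: 6 bp
  8→20: 12 bp
  20→33: 13 bp
  33→46: 13 bp
  46→52: 6 bp
  52→60: 8 bp
  60→68: 8 bp
  68→77: 9 bp
  77→82: 5 bp
  82→92: 10 bp
  92→101: 9 bp
  101→107: 6 bp
  107→117: 10 bp
  117→134: 17 bp
  134→137: 3 bp
  137→142: 5 bp
  142→2 (wrap): 173-142+2 = 33 bp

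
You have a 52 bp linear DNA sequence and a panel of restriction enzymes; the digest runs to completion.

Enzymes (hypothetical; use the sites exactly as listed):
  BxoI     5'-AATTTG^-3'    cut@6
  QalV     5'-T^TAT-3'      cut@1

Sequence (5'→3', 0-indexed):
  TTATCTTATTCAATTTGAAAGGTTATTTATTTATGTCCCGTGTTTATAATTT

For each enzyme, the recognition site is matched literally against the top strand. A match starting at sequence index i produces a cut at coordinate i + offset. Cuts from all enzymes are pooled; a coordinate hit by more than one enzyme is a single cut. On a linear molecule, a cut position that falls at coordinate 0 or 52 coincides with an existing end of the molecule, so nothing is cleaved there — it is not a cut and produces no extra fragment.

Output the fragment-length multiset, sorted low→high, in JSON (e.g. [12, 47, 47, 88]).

Site scan:
  BxoI (AATTTG, off=6): starts [11] → cuts [17]
  QalV (TTAT, off=1): starts [0, 5, 22, 26, 30, 43] → cuts [1, 6, 23, 27, 31, 44]

All cut coordinates (distinct, sorted): [1, 6, 17, 23, 27, 31, 44]

Fragment lengths:
  [0,1): 1 bp
  [1,6): 5 bp
  [6,17): 11 bp
  [17,23): 6 bp
  [23,27): 4 bp
  [27,31): 4 bp
  [31,44): 13 bp
  [44,52): 8 bp

[1,4,4,5,6,8,11,13]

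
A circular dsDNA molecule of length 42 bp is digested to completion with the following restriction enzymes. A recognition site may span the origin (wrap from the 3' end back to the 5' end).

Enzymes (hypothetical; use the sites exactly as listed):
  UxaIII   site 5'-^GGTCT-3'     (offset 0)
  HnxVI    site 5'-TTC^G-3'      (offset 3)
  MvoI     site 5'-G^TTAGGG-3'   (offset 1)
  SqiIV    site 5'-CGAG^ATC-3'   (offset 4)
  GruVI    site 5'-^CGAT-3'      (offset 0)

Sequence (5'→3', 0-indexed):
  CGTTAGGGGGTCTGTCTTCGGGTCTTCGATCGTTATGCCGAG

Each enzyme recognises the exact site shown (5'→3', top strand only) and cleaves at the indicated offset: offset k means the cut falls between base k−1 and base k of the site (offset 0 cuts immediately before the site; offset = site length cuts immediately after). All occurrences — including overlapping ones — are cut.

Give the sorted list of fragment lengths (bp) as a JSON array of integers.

[1,1,6,6,11,17]

Site scan:
  UxaIII GGTCT/0: at [8, 20] ⇒ [8, 20]
  HnxVI TTCG/3: at [16, 24] ⇒ [19, 27]
  MvoI GTTAGGG/1: at [1] ⇒ [2]
  SqiIV (CGAGATC, off=4): no sites
  GruVI CGAT/0: at [26] ⇒ [26]

All cut coordinates (distinct, sorted): [2, 8, 19, 20, 26, 27]

Fragments:
  2→8: 6 bp
  8→19: 11 bp
  19→20: 1 bp
  20→26: 6 bp
  26→27: 1 bp
  27→2 (wrap): 42-27+2 = 17 bp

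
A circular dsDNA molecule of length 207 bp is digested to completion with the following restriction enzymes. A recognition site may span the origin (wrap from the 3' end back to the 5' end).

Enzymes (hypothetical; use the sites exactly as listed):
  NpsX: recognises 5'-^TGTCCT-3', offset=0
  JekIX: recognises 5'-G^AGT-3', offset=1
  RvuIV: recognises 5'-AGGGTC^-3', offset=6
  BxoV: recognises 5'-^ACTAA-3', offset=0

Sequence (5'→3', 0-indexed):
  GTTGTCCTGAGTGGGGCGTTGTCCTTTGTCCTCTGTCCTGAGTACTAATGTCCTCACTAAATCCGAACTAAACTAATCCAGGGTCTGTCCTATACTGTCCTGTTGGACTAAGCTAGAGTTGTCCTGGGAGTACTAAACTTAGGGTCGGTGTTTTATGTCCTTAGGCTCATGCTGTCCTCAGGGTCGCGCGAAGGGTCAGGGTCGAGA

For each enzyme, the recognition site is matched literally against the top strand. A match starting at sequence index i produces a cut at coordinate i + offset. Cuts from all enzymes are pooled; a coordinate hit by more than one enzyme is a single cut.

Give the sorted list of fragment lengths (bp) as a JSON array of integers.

[3,3,3,3,3,5,5,6,7,7,7,7,7,9,9,10,10,10,11,11,12,13,14,15,17]

Site scan:
  NpsX (TGTCCT, off=0): starts [2, 19, 26, 33, 48, 85, 95, 119, 155, 172] → cuts [2, 19, 26, 33, 48, 85, 95, 119, 155, 172]
  JekIX (GAGT, off=1): starts [8, 39, 115, 127, 205] → cuts [9, 40, 116, 128, 206]
  RvuIV (AGGGTC, off=6): starts [79, 140, 179, 191, 197] → cuts [85, 146, 185, 197, 203]
  BxoV (ACTAA, off=0): starts [43, 55, 66, 71, 106, 131] → cuts [43, 55, 66, 71, 106, 131]

All cut coordinates (distinct, sorted): [2, 9, 19, 26, 33, 40, 43, 48, 55, 66, 71, 85, 95, 106, 116, 119, 128, 131, 146, 155, 172, 185, 197, 203, 206]

Fragment lengths:
  2→9: 7 bp
  9→19: 10 bp
  19→26: 7 bp
  26→33: 7 bp
  33→40: 7 bp
  40→43: 3 bp
  43→48: 5 bp
  48→55: 7 bp
  55→66: 11 bp
  66→71: 5 bp
  71→85: 14 bp
  85→95: 10 bp
  95→106: 11 bp
  106→116: 10 bp
  116→119: 3 bp
  119→128: 9 bp
  128→131: 3 bp
  131→146: 15 bp
  146→155: 9 bp
  155→172: 17 bp
  172→185: 13 bp
  185→197: 12 bp
  197→203: 6 bp
  203→206: 3 bp
  206→2 (wrap): 207-206+2 = 3 bp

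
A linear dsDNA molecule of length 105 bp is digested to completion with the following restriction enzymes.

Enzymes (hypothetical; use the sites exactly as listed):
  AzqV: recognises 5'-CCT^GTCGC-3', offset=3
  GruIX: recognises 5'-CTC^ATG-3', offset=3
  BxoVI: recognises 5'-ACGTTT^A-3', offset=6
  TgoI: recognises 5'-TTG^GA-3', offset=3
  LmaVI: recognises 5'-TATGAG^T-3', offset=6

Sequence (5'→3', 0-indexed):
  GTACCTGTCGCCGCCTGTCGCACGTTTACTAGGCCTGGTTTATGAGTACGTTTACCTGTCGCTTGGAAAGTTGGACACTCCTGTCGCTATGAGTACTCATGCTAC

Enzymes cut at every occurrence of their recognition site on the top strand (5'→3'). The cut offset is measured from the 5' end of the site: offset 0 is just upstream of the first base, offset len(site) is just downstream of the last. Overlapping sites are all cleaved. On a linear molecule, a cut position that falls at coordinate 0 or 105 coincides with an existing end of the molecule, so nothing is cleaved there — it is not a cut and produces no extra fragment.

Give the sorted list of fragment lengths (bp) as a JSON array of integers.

[4,5,6,7,7,8,8,9,10,11,11,19]

Scan for sites:
  AzqV (CCTGTCGC, off=3): starts [3, 13, 54, 79] → cuts [6, 16, 57, 82]
  GruIX (CTCATG, off=3): starts [95] → cuts [98]
  BxoVI (ACGTTTA, off=6): starts [21, 47] → cuts [27, 53]
  TgoI (TTGGA, off=3): starts [62, 70] → cuts [65, 73]
  LmaVI (TATGAGT, off=6): starts [40, 87] → cuts [46, 93]

All cut coordinates (distinct, sorted): [6, 16, 27, 46, 53, 57, 65, 73, 82, 93, 98]

Fragment lengths:
  [0,6): 6 bp
  [6,16): 10 bp
  [16,27): 11 bp
  [27,46): 19 bp
  [46,53): 7 bp
  [53,57): 4 bp
  [57,65): 8 bp
  [65,73): 8 bp
  [73,82): 9 bp
  [82,93): 11 bp
  [93,98): 5 bp
  [98,105): 7 bp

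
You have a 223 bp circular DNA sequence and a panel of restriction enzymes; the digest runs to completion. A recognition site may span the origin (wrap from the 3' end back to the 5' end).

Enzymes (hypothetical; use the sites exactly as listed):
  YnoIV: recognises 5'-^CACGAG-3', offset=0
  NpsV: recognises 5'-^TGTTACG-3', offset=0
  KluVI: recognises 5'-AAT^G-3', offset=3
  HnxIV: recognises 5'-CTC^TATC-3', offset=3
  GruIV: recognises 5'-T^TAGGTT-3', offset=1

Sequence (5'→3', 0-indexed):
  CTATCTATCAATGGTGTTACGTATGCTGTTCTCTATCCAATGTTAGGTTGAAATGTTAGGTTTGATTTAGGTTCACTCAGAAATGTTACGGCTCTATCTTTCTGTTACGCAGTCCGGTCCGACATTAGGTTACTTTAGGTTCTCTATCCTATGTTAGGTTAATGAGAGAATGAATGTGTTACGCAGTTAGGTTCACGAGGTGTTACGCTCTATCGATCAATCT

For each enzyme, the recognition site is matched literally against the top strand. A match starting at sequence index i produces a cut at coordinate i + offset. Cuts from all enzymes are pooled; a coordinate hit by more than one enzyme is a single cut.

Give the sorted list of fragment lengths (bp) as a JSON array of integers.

Site scan:
  YnoIV (CACGAG, off=0): starts [193] → cuts [193]
  NpsV (TGTTACG, off=0): starts [14, 83, 102, 176, 200] → cuts [14, 83, 102, 176, 200]
  KluVI (AATG, off=3): starts [9, 38, 51, 81, 160, 168, 172] → cuts [12, 41, 54, 84, 163, 171, 175]
  HnxIV (CTCTATC, off=3): starts [30, 91, 141, 207, 221] → cuts [1, 33, 94, 144, 210]
  GruIV (TTAGGTT, off=1): starts [42, 55, 66, 124, 134, 153, 186] → cuts [43, 56, 67, 125, 135, 154, 187]

All cut coordinates (distinct, sorted): [1, 12, 14, 33, 41, 43, 54, 56, 67, 83, 84, 94, 102, 125, 135, 144, 154, 163, 171, 175, 176, 187, 193, 200, 210]

Fragment lengths:
  1→12: 11 bp
  12→14: 2 bp
  14→33: 19 bp
  33→41: 8 bp
  41→43: 2 bp
  43→54: 11 bp
  54→56: 2 bp
  56→67: 11 bp
  67→83: 16 bp
  83→84: 1 bp
  84→94: 10 bp
  94→102: 8 bp
  102→125: 23 bp
  125→135: 10 bp
  135→144: 9 bp
  144→154: 10 bp
  154→163: 9 bp
  163→171: 8 bp
  171→175: 4 bp
  175→176: 1 bp
  176→187: 11 bp
  187→193: 6 bp
  193→200: 7 bp
  200→210: 10 bp
  210→1 (wrap): 223-210+1 = 14 bp

[1,1,2,2,2,4,6,7,8,8,8,9,9,10,10,10,10,11,11,11,11,14,16,19,23]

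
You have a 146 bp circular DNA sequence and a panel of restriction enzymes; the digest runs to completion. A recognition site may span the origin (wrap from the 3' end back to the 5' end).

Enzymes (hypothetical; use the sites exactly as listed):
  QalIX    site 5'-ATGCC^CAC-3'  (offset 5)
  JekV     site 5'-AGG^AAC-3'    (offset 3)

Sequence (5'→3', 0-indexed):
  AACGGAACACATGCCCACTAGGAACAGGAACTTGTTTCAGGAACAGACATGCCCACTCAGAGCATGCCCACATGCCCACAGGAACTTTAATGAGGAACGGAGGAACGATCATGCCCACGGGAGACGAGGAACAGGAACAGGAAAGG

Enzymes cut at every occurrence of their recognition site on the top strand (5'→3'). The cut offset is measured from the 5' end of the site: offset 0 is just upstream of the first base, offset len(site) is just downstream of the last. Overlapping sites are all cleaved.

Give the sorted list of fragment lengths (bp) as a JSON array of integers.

[6,6,6,7,8,8,11,12,12,13,13,14,15,15]

Site scan:
  QalIX ATGCCCAC/5: at [10, 48, 63, 71, 110] ⇒ [15, 53, 68, 76, 115]
  JekV AGGAAC/3: at [19, 25, 38, 79, 92, 100, 126, 132, 143] ⇒ [0, 22, 28, 41, 82, 95, 103, 129, 135]

All cut coordinates (distinct, sorted): [0, 15, 22, 28, 41, 53, 68, 76, 82, 95, 103, 115, 129, 135]

Fragments:
  0→15: 15 bp
  15→22: 7 bp
  22→28: 6 bp
  28→41: 13 bp
  41→53: 12 bp
  53→68: 15 bp
  68→76: 8 bp
  76→82: 6 bp
  82→95: 13 bp
  95→103: 8 bp
  103→115: 12 bp
  115→129: 14 bp
  129→135: 6 bp
  135→0 (wrap): 146-135+0 = 11 bp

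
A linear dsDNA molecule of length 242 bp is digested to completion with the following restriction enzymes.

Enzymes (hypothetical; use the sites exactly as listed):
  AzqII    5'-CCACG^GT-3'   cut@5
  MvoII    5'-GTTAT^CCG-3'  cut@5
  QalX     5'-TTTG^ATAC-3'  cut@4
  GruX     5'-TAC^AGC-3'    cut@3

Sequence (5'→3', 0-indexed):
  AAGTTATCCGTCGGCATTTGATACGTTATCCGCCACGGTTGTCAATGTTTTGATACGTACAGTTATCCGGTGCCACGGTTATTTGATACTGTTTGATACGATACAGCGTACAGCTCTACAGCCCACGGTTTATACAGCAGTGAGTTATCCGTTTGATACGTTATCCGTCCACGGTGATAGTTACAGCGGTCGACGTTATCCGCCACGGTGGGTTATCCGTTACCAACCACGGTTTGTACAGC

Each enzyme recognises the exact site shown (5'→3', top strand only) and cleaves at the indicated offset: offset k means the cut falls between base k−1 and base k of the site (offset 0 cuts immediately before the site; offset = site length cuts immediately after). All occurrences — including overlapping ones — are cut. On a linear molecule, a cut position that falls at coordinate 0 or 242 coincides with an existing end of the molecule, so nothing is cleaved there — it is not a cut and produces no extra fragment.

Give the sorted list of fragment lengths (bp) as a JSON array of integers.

Site scan:
  AzqII CCACGGT/5: at [32, 72, 122, 168, 202, 226] ⇒ [37, 77, 127, 173, 207, 231]
  MvoII GTTATCCG/5: at [2, 24, 61, 143, 159, 194, 211] ⇒ [7, 29, 66, 148, 164, 199, 216]
  QalX TTTGATAC/4: at [16, 48, 81, 91, 151] ⇒ [20, 52, 85, 95, 155]
  GruX TACAGC/3: at [101, 108, 116, 132, 181, 236] ⇒ [104, 111, 119, 135, 184, 239]

All cut coordinates (distinct, sorted): [7, 20, 29, 37, 52, 66, 77, 85, 95, 104, 111, 119, 127, 135, 148, 155, 164, 173, 184, 199, 207, 216, 231, 239]

Fragment lengths:
  [0,7): 7 bp
  [7,20): 13 bp
  [20,29): 9 bp
  [29,37): 8 bp
  [37,52): 15 bp
  [52,66): 14 bp
  [66,77): 11 bp
  [77,85): 8 bp
  [85,95): 10 bp
  [95,104): 9 bp
  [104,111): 7 bp
  [111,119): 8 bp
  [119,127): 8 bp
  [127,135): 8 bp
  [135,148): 13 bp
  [148,155): 7 bp
  [155,164): 9 bp
  [164,173): 9 bp
  [173,184): 11 bp
  [184,199): 15 bp
  [199,207): 8 bp
  [207,216): 9 bp
  [216,231): 15 bp
  [231,239): 8 bp
  [239,242): 3 bp

[3,7,7,7,8,8,8,8,8,8,8,9,9,9,9,9,10,11,11,13,13,14,15,15,15]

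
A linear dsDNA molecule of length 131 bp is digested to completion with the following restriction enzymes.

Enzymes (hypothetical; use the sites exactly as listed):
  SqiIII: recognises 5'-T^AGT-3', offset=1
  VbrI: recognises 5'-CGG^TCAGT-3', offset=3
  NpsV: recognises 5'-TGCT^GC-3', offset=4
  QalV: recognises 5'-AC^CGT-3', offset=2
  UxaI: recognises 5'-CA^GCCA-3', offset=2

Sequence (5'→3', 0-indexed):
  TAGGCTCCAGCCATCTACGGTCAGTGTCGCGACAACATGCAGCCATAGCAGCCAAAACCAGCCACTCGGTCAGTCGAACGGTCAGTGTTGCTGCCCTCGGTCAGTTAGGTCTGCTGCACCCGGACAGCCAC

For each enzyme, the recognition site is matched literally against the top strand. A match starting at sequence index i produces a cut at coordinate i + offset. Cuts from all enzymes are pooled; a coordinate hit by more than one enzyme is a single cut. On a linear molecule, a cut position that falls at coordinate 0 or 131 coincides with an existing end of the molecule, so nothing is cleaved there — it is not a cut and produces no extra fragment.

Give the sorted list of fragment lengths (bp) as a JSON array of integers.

[5,8,9,9,9,10,11,11,11,12,15,21]

Scan for sites:
  SqiIII (TAGT, off=1): no sites
  VbrI (CGGTCAGT, off=3): starts [17, 66, 78, 97] → cuts [20, 69, 81, 100]
  NpsV (TGCTGC, off=4): starts [88, 111] → cuts [92, 115]
  QalV (ACCGT, off=2): no sites
  UxaI (CAGCCA, off=2): starts [7, 39, 48, 58, 124] → cuts [9, 41, 50, 60, 126]

All cut coordinates (distinct, sorted): [9, 20, 41, 50, 60, 69, 81, 92, 100, 115, 126]

Fragment lengths:
  [0,9): 9 bp
  [9,20): 11 bp
  [20,41): 21 bp
  [41,50): 9 bp
  [50,60): 10 bp
  [60,69): 9 bp
  [69,81): 12 bp
  [81,92): 11 bp
  [92,100): 8 bp
  [100,115): 15 bp
  [115,126): 11 bp
  [126,131): 5 bp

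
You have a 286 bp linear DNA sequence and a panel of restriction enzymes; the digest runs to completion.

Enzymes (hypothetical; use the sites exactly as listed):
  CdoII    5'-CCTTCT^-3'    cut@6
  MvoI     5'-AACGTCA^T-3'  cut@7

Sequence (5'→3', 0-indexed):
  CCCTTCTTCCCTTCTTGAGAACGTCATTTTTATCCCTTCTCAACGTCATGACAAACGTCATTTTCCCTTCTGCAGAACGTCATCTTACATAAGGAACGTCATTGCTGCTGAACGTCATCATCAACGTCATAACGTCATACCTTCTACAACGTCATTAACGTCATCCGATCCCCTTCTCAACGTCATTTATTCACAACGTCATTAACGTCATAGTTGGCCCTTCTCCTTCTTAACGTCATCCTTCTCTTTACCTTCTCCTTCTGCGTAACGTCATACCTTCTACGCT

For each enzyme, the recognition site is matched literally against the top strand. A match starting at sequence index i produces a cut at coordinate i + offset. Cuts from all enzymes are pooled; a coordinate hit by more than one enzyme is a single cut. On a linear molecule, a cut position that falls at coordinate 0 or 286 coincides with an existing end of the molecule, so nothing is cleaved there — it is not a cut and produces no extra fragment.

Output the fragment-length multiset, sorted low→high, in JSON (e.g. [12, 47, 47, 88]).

[5,6,6,7,7,8,8,8,8,8,8,8,9,9,9,11,11,11,11,11,12,12,14,14,14,16,16,19]

Per-enzyme occurrences:
  CdoII (CCTTCT, off=6): starts [1, 9, 34, 65, 139, 171, 218, 224, 239, 250, 256, 275] → cuts [7, 15, 40, 71, 145, 177, 224, 230, 245, 256, 262, 281]
  MvoI (AACGTCAT, off=7): starts [19, 41, 53, 75, 94, 110, 122, 130, 147, 156, 178, 194, 203, 231, 266] → cuts [26, 48, 60, 82, 101, 117, 129, 137, 154, 163, 185, 201, 210, 238, 273]

All cut coordinates (distinct, sorted): [7, 15, 26, 40, 48, 60, 71, 82, 101, 117, 129, 137, 145, 154, 163, 177, 185, 201, 210, 224, 230, 238, 245, 256, 262, 273, 281]

Fragment lengths:
  [0,7): 7 bp
  [7,15): 8 bp
  [15,26): 11 bp
  [26,40): 14 bp
  [40,48): 8 bp
  [48,60): 12 bp
  [60,71): 11 bp
  [71,82): 11 bp
  [82,101): 19 bp
  [101,117): 16 bp
  [117,129): 12 bp
  [129,137): 8 bp
  [137,145): 8 bp
  [145,154): 9 bp
  [154,163): 9 bp
  [163,177): 14 bp
  [177,185): 8 bp
  [185,201): 16 bp
  [201,210): 9 bp
  [210,224): 14 bp
  [224,230): 6 bp
  [230,238): 8 bp
  [238,245): 7 bp
  [245,256): 11 bp
  [256,262): 6 bp
  [262,273): 11 bp
  [273,281): 8 bp
  [281,286): 5 bp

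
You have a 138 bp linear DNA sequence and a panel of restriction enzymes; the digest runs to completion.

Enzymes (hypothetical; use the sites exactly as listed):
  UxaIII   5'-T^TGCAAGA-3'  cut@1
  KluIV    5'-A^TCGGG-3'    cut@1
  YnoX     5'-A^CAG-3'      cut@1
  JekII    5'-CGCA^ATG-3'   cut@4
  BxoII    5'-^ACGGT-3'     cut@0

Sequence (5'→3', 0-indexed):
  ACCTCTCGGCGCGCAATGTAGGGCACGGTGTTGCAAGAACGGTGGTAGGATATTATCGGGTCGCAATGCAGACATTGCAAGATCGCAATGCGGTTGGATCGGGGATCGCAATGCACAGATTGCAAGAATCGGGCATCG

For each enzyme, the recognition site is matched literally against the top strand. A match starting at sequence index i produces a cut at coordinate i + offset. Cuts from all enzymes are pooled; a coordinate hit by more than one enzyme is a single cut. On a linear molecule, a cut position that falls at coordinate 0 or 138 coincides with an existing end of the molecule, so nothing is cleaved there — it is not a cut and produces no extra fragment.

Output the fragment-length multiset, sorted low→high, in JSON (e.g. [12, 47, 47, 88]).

[5,5,7,7,8,9,10,10,10,11,12,12,15,17]

Scan for sites:
  UxaIII TTGCAAGA/1: at [30, 74, 119] ⇒ [31, 75, 120]
  KluIV ATCGGG/1: at [54, 97, 127] ⇒ [55, 98, 128]
  YnoX ACAG/1: at [114] ⇒ [115]
  JekII CGCAATG/4: at [11, 61, 83, 106] ⇒ [15, 65, 87, 110]
  BxoII ACGGT/0: at [24, 38] ⇒ [24, 38]

All cut coordinates (distinct, sorted): [15, 24, 31, 38, 55, 65, 75, 87, 98, 110, 115, 120, 128]

Fragment lengths:
  [0,15): 15 bp
  [15,24): 9 bp
  [24,31): 7 bp
  [31,38): 7 bp
  [38,55): 17 bp
  [55,65): 10 bp
  [65,75): 10 bp
  [75,87): 12 bp
  [87,98): 11 bp
  [98,110): 12 bp
  [110,115): 5 bp
  [115,120): 5 bp
  [120,128): 8 bp
  [128,138): 10 bp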